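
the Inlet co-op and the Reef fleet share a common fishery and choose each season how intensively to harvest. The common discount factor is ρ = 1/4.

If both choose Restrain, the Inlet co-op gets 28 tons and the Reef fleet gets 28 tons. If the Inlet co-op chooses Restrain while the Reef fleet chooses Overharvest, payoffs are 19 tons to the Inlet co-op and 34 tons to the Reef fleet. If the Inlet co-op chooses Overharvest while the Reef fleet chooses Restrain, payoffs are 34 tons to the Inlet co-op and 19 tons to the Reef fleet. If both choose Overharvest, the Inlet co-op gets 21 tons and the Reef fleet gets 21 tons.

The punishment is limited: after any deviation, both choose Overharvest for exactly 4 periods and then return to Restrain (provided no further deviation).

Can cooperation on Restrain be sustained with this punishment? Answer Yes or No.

Comparing payoff streams over the 5 periods until play realigns: cooperate → 28(1+ρ+…+ρ^4); deviate → 34 + 21(ρ+…+ρ^4).
Cooperation is sustained iff (28−21)(ρ+…+ρ^4) ≥ 34−28.
ρ+…+ρ^4 = 1/4·(1−(1/4)^4)/(1−1/4) = 0.3320, and (34−28)/(28−21) = 0.8571.
0.3320 < 0.8571, so cooperation is not sustainable.

No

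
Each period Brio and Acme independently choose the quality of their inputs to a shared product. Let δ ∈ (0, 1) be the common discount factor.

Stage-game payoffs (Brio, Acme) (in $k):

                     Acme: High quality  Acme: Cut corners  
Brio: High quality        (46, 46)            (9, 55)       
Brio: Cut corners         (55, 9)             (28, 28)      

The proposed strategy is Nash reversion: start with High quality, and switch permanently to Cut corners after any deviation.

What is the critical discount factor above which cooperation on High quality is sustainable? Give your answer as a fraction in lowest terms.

1/3

Cooperation forever yields 46 each period: 46/(1−δ).
Deviating yields 55 once, then 28 forever: 55 + 28δ/(1−δ).
No profitable deviation requires 46/(1−δ) ≥ 55 + 28δ/(1−δ).
Multiplying by (1−δ): 46 ≥ 55(1−δ) + 28δ = 55 − 27δ.
So 27δ ≥ 9, i.e. δ ≥ 9/27 = 1/3.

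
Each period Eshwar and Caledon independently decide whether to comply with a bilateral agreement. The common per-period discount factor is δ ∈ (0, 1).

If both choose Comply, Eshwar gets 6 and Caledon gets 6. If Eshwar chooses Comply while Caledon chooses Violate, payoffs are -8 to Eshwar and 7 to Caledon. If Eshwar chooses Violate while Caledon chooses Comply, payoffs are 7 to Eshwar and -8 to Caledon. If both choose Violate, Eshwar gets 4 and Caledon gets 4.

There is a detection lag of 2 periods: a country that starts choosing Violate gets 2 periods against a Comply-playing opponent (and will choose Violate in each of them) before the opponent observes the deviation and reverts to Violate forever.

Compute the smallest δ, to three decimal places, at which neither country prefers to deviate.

0.577

The best deviation is to choose Violate for all 2 undetected periods, earning 7 each, then 4 forever once detected.
Deviation value: 7(1−δ^2)/(1−δ) + 4δ^2/(1−δ); cooperation value: 6/(1−δ).
IC: 6 ≥ 7(1−δ^2) + 4δ^2 = 7 − 3δ^2.
So δ^2 ≥ 1/3, giving δ ≥ (1/3)^(1/2) ≈ 0.577.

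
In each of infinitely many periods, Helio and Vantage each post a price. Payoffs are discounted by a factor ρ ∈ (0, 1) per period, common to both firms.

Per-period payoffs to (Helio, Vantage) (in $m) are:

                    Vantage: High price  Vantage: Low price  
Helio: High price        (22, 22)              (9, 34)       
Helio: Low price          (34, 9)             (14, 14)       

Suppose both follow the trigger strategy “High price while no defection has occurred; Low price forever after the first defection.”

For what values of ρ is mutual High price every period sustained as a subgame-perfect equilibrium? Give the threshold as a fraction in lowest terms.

3/5

One-period gain from deviating is 34 − 22 = 12. The loss is 22 − 14 = 8 in every subsequent period, with present value 8·ρ/(1−ρ).
Deviation is unprofitable when 8·ρ/(1−ρ) ≥ 12, i.e. ρ/(1−ρ) ≥ 3/2.
Equivalently ρ ≥ 12/(12+8) = 3/5.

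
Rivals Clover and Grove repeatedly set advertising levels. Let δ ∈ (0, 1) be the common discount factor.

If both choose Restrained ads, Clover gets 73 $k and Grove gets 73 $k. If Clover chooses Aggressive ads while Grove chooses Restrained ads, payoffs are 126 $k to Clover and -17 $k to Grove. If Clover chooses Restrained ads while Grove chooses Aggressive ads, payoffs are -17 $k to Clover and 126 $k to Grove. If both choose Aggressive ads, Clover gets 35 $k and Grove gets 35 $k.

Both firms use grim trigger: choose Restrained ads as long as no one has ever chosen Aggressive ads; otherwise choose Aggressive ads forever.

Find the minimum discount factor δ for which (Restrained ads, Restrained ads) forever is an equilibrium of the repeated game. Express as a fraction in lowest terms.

53/91

Under grim trigger the critical discount factor is (T−C)/(T−P) with T = 126, C = 73, P = 35.
δ* = (126−73)/(126−35) = 53/91.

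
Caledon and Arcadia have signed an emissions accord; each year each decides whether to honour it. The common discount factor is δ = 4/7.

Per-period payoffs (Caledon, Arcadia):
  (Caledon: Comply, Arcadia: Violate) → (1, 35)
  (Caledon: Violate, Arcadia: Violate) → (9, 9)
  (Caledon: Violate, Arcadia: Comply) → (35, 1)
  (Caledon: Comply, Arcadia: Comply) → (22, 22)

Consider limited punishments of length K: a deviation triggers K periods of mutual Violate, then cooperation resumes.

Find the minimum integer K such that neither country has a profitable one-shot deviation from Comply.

Need Σ_{k=1}^{K} δ^k ≥ (35−22)/(22−9) = 1.0000 at δ = 4/7.
At K = 2 the sum is 0.8980 < 1.0000; at K = 3 it is 1.0845 ≥ 1.0000.
So the minimum punishment length is K = 3.

3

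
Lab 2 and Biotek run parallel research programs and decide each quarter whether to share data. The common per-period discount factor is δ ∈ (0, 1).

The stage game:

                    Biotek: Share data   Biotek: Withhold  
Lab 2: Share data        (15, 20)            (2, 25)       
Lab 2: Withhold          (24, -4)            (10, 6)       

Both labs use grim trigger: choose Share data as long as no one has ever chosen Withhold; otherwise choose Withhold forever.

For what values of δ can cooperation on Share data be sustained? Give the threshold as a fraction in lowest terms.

Lab 2: cooperation gives 15 each period; deviation gives 24 once then 10 forever.
  15/(1−δ) ≥ 24 + 10δ/(1−δ) ⇒ δ ≥ 9/14.
Biotek: cooperation gives 20 each period; deviation gives 25 once then 6 forever.
  δ ≥ 5/19.
Both must hold, so the binding constraint is Lab 2's: δ ≥ 9/14.

9/14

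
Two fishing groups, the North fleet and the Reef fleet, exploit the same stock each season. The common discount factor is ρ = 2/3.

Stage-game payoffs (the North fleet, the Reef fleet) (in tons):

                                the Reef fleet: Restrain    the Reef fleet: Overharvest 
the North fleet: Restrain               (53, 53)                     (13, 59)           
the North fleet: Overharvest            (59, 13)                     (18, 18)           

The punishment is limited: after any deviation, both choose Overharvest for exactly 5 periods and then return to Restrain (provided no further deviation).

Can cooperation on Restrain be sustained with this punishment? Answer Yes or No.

Comparing payoff streams over the 6 periods until play realigns: cooperate → 53(1+ρ+…+ρ^5); deviate → 59 + 18(ρ+…+ρ^5).
Cooperation is sustained iff (53−18)(ρ+…+ρ^5) ≥ 59−53.
ρ+…+ρ^5 = 2/3·(1−(2/3)^5)/(1−2/3) = 1.7366, and (59−53)/(53−18) = 0.1714.
1.7366 ≥ 0.1714, so cooperation is sustainable.

Yes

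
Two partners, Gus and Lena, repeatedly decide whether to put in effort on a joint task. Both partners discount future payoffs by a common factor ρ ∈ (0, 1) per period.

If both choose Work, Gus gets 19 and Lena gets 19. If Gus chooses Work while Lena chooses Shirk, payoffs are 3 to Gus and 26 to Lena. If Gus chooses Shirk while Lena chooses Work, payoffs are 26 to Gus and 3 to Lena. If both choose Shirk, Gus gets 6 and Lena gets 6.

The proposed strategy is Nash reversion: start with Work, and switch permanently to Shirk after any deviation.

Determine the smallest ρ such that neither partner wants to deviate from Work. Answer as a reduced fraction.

19/(1−ρ) ≥ 26 + 6ρ/(1−ρ)
19 ≥ 26 − 20ρ
ρ ≥ 7/20.

7/20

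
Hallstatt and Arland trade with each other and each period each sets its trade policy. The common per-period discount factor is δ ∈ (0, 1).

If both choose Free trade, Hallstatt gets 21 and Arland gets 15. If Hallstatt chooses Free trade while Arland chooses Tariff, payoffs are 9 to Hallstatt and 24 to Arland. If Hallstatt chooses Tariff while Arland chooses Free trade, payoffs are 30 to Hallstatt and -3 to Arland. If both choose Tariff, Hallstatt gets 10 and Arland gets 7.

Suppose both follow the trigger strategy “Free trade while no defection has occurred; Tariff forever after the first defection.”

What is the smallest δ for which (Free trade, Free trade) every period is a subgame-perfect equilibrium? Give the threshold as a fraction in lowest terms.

9/17

Hallstatt: cooperation gives 21 each period; deviation gives 30 once then 10 forever.
  21/(1−δ) ≥ 30 + 10δ/(1−δ) ⇒ δ ≥ 9/20.
Arland: cooperation gives 15 each period; deviation gives 24 once then 7 forever.
  δ ≥ 9/17.
Both must hold, so the binding constraint is Arland's: δ ≥ 9/17.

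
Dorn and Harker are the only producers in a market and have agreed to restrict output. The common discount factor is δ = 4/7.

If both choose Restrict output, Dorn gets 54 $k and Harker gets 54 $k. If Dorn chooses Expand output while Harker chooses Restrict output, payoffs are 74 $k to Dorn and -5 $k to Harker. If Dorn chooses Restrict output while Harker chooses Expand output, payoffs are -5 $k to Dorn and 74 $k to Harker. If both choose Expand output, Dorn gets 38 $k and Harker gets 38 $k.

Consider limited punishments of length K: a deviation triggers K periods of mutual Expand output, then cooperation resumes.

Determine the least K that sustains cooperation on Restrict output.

5

Need Σ_{k=1}^{K} δ^k ≥ (74−54)/(54−38) = 1.2500 at δ = 4/7.
At K = 4 the sum is 1.1912 < 1.2500; at K = 5 it is 1.2521 ≥ 1.2500.
So the minimum punishment length is K = 5.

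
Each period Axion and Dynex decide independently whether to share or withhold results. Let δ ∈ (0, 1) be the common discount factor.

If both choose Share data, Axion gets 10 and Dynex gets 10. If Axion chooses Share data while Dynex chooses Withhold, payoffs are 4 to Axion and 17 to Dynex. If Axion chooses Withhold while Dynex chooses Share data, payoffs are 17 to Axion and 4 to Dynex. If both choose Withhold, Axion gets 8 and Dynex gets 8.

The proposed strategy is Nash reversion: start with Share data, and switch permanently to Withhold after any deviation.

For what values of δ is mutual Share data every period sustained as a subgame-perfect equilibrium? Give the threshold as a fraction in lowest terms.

7/9

10/(1−δ) ≥ 17 + 8δ/(1−δ)
10 ≥ 17 − 9δ
δ ≥ 7/9.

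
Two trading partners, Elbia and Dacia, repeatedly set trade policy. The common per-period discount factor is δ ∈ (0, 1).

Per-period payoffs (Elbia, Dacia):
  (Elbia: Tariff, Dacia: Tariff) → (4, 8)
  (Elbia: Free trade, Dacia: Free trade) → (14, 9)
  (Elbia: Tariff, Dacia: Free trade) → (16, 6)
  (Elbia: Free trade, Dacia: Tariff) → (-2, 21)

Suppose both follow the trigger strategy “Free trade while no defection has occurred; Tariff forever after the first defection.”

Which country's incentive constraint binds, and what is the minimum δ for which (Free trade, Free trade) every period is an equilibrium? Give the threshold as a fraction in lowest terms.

Dacia; δ ≥ 12/13

Elbia: cooperation gives 14 each period; deviation gives 16 once then 4 forever.
  14/(1−δ) ≥ 16 + 4δ/(1−δ) ⇒ δ ≥ 2/12 = 1/6.
Dacia: cooperation gives 9 each period; deviation gives 21 once then 8 forever.
  δ ≥ 12/13.
Both must hold, so the binding constraint is Dacia's: δ ≥ 12/13.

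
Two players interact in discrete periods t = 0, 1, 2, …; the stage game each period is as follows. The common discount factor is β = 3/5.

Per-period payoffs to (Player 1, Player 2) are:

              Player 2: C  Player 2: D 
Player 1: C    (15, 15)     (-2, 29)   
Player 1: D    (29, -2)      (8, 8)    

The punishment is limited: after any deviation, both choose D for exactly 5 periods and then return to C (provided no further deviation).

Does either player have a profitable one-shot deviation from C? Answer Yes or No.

Yes

Comparing payoff streams over the 6 periods until play realigns: cooperate → 15(1+β+…+β^5); deviate → 29 + 8(β+…+β^5).
Cooperation is sustained iff (15−8)(β+…+β^5) ≥ 29−15.
β+…+β^5 = 3/5·(1−(3/5)^5)/(1−3/5) = 1.3834, and (29−15)/(15−8) = 2.0000.
1.3834 < 2.0000, so cooperation is not sustainable.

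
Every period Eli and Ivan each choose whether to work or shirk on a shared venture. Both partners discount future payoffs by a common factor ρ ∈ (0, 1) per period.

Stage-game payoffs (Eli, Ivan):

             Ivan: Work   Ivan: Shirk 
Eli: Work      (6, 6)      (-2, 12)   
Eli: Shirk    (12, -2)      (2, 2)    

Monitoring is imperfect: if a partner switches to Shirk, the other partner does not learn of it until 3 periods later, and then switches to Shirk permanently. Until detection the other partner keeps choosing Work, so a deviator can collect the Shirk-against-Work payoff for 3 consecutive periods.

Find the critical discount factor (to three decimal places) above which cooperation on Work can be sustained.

0.843

The best deviation is to choose Shirk for all 3 undetected periods, earning 12 each, then 2 forever once detected.
Deviation value: 12(1−ρ^3)/(1−ρ) + 2ρ^3/(1−ρ); cooperation value: 6/(1−ρ).
IC: 6 ≥ 12(1−ρ^3) + 2ρ^3 = 12 − 10ρ^3.
So ρ^3 ≥ 6/10 = 3/5, giving ρ ≥ (3/5)^(1/3) ≈ 0.843.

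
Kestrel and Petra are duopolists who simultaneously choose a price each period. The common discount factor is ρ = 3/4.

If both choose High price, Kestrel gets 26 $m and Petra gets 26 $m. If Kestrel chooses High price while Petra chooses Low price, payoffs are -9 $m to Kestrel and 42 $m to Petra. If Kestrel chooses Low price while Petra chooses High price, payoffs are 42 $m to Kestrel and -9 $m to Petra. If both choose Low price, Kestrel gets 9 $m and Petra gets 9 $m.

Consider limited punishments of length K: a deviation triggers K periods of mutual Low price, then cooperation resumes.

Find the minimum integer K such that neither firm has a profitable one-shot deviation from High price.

IC: ρ(1−ρ^K)/(1−ρ) ≥ (42−26)/(26−9) = 16/17.
With ρ = 3/4: need 1 − ρ^K ≥ 16/17·(1−3/4)/(3/4), i.e. ρ^K ≤ 0.6863.
Since (3/4)^1 = 0.7500 and (3/4)^2 = 0.5625, the smallest such K is 2.

2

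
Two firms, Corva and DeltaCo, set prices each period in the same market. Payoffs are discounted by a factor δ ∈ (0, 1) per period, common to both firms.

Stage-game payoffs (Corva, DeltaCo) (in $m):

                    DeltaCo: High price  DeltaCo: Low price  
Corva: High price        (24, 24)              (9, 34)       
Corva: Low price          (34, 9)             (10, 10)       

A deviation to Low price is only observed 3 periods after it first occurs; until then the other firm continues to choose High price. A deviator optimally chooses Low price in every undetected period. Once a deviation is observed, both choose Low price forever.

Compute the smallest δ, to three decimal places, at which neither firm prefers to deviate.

The best deviation is to choose Low price for all 3 undetected periods, earning 34 each, then 10 forever once detected.
Deviation value: 34(1−δ^3)/(1−δ) + 10δ^3/(1−δ); cooperation value: 24/(1−δ).
IC: 24 ≥ 34(1−δ^3) + 10δ^3 = 34 − 24δ^3.
So δ^3 ≥ 10/24 = 5/12, giving δ ≥ (5/12)^(1/3) ≈ 0.747.

0.747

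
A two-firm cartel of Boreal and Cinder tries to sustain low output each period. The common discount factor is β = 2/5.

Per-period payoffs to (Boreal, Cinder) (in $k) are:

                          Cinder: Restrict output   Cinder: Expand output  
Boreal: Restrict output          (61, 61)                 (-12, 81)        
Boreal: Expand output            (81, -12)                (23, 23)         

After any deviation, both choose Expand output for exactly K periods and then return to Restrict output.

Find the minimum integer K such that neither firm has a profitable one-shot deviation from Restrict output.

Need Σ_{k=1}^{K} β^k ≥ (81−61)/(61−23) = 0.5263 at β = 2/5.
At K = 1 the sum is 0.4000 < 0.5263; at K = 2 it is 0.5600 ≥ 0.5263.
So the minimum punishment length is K = 2.

2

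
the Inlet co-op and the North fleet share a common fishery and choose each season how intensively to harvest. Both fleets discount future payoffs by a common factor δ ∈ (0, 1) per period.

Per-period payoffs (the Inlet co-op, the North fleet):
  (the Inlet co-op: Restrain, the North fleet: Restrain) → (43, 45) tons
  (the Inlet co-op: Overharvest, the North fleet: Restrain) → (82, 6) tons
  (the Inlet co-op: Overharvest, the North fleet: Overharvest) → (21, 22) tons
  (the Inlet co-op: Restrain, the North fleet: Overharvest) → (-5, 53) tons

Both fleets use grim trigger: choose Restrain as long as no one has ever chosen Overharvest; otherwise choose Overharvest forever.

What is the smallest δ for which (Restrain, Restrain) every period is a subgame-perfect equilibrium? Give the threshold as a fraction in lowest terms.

39/61

For the Inlet co-op: deviation gain 82−43 = 39, per-period punishment loss 43−21 = 22. IC gives δ ≥ 39/61.
For the North fleet: gain 8, loss 23 per period, so δ ≥ 8/31.
The tighter constraint is the Inlet co-op's, so cooperation needs δ ≥ 39/61.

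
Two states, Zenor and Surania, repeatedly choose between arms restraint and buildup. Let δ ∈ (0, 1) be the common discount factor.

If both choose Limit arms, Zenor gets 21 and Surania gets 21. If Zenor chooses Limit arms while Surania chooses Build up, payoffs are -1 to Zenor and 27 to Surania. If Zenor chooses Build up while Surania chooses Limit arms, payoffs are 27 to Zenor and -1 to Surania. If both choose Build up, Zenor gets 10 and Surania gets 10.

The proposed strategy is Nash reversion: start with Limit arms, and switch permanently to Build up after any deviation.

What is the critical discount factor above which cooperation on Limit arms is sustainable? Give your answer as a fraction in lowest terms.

21/(1−δ) ≥ 27 + 10δ/(1−δ)
21 ≥ 27 − 17δ
δ ≥ 6/17.

6/17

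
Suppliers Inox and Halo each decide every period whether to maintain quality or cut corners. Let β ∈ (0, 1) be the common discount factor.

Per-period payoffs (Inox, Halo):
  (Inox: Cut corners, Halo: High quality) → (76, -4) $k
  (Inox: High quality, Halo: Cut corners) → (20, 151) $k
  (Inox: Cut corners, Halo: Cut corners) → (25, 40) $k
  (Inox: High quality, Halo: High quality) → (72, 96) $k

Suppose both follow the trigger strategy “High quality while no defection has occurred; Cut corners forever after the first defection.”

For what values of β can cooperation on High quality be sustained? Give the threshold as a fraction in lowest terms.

55/111

For Inox: deviation gain 76−72 = 4, per-period punishment loss 72−25 = 47. IC gives β ≥ 4/51.
For Halo: gain 55, loss 56 per period, so β ≥ 55/111.
The tighter constraint is Halo's, so cooperation needs β ≥ 55/111.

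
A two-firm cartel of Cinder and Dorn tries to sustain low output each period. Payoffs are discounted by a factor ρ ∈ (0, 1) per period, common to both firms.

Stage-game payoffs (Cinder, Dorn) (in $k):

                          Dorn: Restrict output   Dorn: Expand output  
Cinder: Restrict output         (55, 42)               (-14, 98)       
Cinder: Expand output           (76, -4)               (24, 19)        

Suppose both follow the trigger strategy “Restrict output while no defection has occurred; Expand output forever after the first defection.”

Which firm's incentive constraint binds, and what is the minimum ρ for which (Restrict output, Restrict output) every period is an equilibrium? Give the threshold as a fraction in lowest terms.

Dorn; ρ ≥ 56/79

Cinder's threshold: (76−55)/(76−24) = 21/52.
Dorn's threshold: (98−42)/(98−19) = 56/79.
21/52 < 56/79, so Dorn binds and ρ* = 56/79.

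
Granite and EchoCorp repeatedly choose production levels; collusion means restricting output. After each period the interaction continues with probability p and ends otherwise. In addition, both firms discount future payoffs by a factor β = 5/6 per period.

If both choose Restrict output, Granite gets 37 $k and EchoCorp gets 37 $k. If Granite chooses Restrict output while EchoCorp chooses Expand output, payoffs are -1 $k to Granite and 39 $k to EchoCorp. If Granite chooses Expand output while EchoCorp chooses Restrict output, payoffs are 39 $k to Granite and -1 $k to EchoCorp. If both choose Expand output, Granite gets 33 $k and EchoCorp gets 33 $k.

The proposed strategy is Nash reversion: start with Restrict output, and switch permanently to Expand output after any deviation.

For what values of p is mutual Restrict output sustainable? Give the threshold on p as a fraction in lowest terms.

2/5

Expected continuation weight on next period's payoff is β·p = 5/6·p, which plays the role of the discount factor.
Cooperation requires 5/6·p ≥ (39−37)/(39−33) = 1/3, hence p ≥ 2/5.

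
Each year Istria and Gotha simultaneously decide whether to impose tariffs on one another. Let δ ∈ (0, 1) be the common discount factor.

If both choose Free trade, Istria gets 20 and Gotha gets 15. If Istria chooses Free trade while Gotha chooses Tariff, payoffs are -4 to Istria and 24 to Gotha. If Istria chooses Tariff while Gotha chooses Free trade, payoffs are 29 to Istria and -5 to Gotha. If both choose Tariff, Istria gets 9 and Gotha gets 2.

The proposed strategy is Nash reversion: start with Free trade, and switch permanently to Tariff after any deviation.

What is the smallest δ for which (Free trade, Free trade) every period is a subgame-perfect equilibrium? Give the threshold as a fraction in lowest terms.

Istria: cooperation gives 20 each period; deviation gives 29 once then 9 forever.
  20/(1−δ) ≥ 29 + 9δ/(1−δ) ⇒ δ ≥ 9/20.
Gotha: cooperation gives 15 each period; deviation gives 24 once then 2 forever.
  δ ≥ 9/22.
Both must hold, so the binding constraint is Istria's: δ ≥ 9/20.

9/20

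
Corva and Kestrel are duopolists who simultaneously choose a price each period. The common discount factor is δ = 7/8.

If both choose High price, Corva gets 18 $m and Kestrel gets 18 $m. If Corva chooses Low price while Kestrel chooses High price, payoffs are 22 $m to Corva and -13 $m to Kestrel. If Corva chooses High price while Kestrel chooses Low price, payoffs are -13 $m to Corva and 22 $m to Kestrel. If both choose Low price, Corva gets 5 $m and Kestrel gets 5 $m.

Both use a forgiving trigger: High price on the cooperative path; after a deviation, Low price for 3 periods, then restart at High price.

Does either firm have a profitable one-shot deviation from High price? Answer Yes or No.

No

A one-shot deviation gives 22 now, then 5 for 3 periods, then back to 18.
Gain from deviating: (22−18) today; loss: (18−5) in each of the next 3 periods.
No-deviation condition: (18−5)(δ+…+δ^3) ≥ 22−18, i.e. δ+…+δ^3 ≥ 4/13.
At δ = 7/8: δ+…+δ^3 = 2.3105 ≥ 0.3077.
So cooperation is sustainable.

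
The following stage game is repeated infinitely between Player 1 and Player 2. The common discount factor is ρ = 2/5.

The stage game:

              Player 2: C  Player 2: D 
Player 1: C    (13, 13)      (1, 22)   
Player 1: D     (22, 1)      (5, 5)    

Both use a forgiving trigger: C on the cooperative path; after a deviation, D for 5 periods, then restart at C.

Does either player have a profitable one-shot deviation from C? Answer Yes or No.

Yes

IC: ρ+…+ρ^5 ≥ (22−13)/(13−5) = 9/8.
At ρ = 2/5: partial sum = 0.6598 < 1.1250. Cooperation not sustainable.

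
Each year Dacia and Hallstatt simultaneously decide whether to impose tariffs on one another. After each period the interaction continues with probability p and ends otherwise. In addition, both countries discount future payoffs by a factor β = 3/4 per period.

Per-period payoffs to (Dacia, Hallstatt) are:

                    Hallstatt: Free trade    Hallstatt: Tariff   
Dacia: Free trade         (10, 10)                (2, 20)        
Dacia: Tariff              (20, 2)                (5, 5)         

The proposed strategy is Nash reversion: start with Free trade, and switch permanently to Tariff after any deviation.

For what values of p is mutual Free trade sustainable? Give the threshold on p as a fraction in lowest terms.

8/9

Expected continuation weight on next period's payoff is β·p = 3/4·p, which plays the role of the discount factor.
Cooperation requires 3/4·p ≥ (20−10)/(20−5) = 2/3, hence p ≥ 8/9.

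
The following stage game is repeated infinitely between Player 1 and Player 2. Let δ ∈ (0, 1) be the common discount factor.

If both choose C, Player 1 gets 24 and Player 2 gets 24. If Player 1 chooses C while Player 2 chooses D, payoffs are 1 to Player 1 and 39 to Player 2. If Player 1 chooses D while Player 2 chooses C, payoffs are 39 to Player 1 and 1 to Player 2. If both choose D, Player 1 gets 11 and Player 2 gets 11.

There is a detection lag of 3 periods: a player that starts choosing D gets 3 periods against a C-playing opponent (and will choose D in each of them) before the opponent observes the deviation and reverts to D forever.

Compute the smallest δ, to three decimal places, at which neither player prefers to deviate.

A deviator earns 39 for 3 periods, then 11 forever; cooperating earns 24 forever. Multiplying the IC by (1−δ):
24 ≥ 39(1−δ^3) + 11δ^3, so 28·δ^3 ≥ 15 and δ^3 ≥ 15/28.
δ ≥ (15/28)^(1/3) ≈ 0.812.

0.812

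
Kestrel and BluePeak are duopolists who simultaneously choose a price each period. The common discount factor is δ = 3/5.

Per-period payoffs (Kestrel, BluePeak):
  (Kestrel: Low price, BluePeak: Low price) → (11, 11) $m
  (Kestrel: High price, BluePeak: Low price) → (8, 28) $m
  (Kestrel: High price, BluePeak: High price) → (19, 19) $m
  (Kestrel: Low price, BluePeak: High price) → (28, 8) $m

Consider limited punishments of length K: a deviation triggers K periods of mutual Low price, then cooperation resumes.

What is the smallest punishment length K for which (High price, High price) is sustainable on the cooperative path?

Need Σ_{k=1}^{K} δ^k ≥ (28−19)/(19−11) = 1.1250 at δ = 3/5.
At K = 2 the sum is 0.9600 < 1.1250; at K = 3 it is 1.1760 ≥ 1.1250.
So the minimum punishment length is K = 3.

3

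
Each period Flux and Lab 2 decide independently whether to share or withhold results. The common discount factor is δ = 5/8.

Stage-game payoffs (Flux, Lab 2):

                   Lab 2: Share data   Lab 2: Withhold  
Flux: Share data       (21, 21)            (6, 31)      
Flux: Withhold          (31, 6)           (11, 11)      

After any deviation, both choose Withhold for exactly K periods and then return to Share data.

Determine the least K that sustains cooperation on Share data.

2

IC: δ(1−δ^K)/(1−δ) ≥ (31−21)/(21−11) = 1.
With δ = 5/8: need 1 − δ^K ≥ 1·(1−5/8)/(5/8), i.e. δ^K ≤ 0.4000.
Since (5/8)^1 = 0.6250 and (5/8)^2 = 0.3906, the smallest such K is 2.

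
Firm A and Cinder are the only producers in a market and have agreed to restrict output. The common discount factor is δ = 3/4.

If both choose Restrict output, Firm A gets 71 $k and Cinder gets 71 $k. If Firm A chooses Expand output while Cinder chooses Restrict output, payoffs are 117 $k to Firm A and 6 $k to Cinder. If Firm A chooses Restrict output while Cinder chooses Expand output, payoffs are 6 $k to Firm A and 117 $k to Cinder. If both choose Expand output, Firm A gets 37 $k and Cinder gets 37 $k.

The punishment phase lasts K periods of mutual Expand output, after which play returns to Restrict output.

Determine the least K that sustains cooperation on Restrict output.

No profitable deviation requires (71−37)(δ+…+δ^K) ≥ 117−71, i.e. δ+…+δ^K ≥ 23/17 ≈ 1.3529.
With δ = 3/4, the partial sums are K=1: 0.7500, K=2: 1.3125, K=3: 1.7344.
K = 3 is the first length at which the sum reaches 1.3529.

3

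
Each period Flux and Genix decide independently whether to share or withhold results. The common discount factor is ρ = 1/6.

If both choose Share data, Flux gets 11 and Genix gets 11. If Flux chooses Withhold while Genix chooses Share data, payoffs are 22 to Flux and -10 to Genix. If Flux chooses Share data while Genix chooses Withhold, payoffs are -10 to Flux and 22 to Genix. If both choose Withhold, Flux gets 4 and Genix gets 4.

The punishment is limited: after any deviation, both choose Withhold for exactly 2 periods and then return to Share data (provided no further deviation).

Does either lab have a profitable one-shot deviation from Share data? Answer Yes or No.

IC: ρ+…+ρ^2 ≥ (22−11)/(11−4) = 11/7.
At ρ = 1/6: partial sum = 0.1944 < 1.5714. Cooperation not sustainable.

Yes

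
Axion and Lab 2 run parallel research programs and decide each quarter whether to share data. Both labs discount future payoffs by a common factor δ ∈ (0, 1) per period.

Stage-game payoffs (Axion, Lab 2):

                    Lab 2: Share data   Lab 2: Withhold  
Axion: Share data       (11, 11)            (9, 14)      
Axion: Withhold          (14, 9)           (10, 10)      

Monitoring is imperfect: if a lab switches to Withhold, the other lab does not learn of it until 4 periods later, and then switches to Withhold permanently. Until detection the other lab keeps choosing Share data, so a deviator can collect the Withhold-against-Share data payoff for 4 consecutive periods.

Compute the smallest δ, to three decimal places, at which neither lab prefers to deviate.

0.931

Deviating for the 4 undetected periods gains 14−11 = 3 per period over cooperation, then loses 11−10 = 1 per period forever once punishment starts.
Gain: 3(1 + δ + … + δ^3); loss: 1·δ^4/(1−δ).
No profitable deviation ⇔ 3(1−δ^4) ≤ 1·δ^4, i.e. δ^4 ≥ 3/(3+1) = 3/4.
Hence δ ≥ (3/4)^(1/4) ≈ 0.931.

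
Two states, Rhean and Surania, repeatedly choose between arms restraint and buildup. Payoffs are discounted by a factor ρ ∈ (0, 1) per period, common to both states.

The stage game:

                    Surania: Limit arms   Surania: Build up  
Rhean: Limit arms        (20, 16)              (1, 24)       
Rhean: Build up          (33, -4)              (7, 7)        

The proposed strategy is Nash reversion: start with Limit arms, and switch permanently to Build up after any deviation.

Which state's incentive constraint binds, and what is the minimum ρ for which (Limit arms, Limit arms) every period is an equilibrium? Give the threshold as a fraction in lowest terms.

Rhean; ρ ≥ 1/2

Rhean's threshold: (33−20)/(33−7) = 1/2.
Surania's threshold: (24−16)/(24−7) = 8/17.
1/2 > 8/17, so Rhean binds and ρ* = 1/2.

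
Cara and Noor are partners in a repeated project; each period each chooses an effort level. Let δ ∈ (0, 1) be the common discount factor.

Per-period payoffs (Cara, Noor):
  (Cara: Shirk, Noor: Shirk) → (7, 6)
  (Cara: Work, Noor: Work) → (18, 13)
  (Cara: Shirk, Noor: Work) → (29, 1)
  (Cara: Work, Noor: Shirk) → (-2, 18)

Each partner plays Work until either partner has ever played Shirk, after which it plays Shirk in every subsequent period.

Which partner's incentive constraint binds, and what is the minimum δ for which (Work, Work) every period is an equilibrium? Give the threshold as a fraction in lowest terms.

Cara: cooperation gives 18 each period; deviation gives 29 once then 7 forever.
  18/(1−δ) ≥ 29 + 7δ/(1−δ) ⇒ δ ≥ 11/22 = 1/2.
Noor: cooperation gives 13 each period; deviation gives 18 once then 6 forever.
  δ ≥ 5/12.
Both must hold, so the binding constraint is Cara's: δ ≥ 1/2.

Cara; δ ≥ 1/2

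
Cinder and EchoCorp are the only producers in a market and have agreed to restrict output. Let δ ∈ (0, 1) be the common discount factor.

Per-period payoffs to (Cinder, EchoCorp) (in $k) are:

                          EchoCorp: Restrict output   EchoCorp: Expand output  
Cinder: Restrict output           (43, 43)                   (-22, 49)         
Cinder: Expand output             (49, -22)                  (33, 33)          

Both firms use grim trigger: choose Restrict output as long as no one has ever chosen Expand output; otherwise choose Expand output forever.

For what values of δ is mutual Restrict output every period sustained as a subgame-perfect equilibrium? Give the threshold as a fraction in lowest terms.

43/(1−δ) ≥ 49 + 33δ/(1−δ)
43 ≥ 49 − 16δ
δ ≥ 6/16 = 3/8.

3/8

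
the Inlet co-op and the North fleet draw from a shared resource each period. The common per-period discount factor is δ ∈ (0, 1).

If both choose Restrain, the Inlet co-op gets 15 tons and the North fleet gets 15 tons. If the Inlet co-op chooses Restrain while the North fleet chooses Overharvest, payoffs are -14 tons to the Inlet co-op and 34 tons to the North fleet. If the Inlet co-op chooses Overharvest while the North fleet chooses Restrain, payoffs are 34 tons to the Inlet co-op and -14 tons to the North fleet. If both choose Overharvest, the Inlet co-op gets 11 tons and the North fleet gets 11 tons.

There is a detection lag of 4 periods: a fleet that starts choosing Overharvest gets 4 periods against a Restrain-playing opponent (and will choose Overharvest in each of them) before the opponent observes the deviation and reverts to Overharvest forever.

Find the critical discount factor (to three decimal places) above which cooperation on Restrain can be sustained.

The best deviation is to choose Overharvest for all 4 undetected periods, earning 34 each, then 11 forever once detected.
Deviation value: 34(1−δ^4)/(1−δ) + 11δ^4/(1−δ); cooperation value: 15/(1−δ).
IC: 15 ≥ 34(1−δ^4) + 11δ^4 = 34 − 23δ^4.
So δ^4 ≥ 19/23, giving δ ≥ (19/23)^(1/4) ≈ 0.953.

0.953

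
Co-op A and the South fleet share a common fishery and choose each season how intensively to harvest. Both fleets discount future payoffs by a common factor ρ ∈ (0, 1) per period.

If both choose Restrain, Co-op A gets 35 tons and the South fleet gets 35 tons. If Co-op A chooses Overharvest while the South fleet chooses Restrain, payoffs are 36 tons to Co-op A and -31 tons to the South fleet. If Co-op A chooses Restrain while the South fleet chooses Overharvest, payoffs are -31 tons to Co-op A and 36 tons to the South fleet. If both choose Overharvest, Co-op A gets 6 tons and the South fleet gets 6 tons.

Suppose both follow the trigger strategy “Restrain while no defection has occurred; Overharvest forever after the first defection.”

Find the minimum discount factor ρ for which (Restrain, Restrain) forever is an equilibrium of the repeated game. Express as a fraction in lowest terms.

1/30

35/(1−ρ) ≥ 36 + 6ρ/(1−ρ)
35 ≥ 36 − 30ρ
ρ ≥ 1/30.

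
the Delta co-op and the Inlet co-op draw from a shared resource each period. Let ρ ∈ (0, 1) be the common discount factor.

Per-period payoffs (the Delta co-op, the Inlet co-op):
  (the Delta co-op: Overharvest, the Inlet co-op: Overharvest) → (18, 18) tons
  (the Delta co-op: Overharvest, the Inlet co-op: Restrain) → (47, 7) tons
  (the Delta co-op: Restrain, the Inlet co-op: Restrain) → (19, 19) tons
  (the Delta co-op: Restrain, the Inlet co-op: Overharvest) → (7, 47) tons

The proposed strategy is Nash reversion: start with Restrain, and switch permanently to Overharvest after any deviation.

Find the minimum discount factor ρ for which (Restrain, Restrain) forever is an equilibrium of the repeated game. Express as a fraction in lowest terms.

One-period gain from deviating is 47 − 19 = 28. The loss is 19 − 18 = 1 in every subsequent period, with present value 1·ρ/(1−ρ).
Deviation is unprofitable when 1·ρ/(1−ρ) ≥ 28, i.e. ρ/(1−ρ) ≥ 28.
Equivalently ρ ≥ 28/(28+1) = 28/29.

28/29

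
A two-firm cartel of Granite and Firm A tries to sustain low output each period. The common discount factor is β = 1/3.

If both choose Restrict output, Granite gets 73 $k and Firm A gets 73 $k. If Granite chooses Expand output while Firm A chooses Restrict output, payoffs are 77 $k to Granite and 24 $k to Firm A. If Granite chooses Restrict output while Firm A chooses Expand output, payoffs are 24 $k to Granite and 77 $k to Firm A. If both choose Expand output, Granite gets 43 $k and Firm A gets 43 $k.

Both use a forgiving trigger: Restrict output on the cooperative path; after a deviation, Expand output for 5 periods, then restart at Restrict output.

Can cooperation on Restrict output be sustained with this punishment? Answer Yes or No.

Comparing payoff streams over the 6 periods until play realigns: cooperate → 73(1+β+…+β^5); deviate → 77 + 43(β+…+β^5).
Cooperation is sustained iff (73−43)(β+…+β^5) ≥ 77−73.
β+…+β^5 = 1/3·(1−(1/3)^5)/(1−1/3) = 0.4979, and (77−73)/(73−43) = 0.1333.
0.4979 ≥ 0.1333, so cooperation is sustainable.

Yes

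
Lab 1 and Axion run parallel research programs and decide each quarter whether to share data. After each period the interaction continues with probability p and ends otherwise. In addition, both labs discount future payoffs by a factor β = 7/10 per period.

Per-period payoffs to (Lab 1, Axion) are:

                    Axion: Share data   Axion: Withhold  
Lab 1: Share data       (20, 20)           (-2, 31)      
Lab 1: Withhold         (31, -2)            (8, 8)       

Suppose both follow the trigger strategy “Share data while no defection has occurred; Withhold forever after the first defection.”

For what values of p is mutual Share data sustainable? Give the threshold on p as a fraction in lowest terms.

Expected continuation weight on next period's payoff is β·p = 7/10·p, which plays the role of the discount factor.
Cooperation requires 7/10·p ≥ (31−20)/(31−8) = 11/23, hence p ≥ 110/161.

110/161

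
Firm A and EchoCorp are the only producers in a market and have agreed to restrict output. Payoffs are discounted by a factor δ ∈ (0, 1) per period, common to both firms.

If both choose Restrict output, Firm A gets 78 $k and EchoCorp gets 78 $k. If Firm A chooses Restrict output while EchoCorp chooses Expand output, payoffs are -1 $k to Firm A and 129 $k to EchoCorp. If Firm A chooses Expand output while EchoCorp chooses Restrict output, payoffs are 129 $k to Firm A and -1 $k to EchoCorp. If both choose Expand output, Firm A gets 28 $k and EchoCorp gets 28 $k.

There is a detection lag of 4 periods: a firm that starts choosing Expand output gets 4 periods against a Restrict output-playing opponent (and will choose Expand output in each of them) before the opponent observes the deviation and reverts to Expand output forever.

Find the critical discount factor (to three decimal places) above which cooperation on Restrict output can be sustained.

0.843

A deviator earns 129 for 4 periods, then 28 forever; cooperating earns 78 forever. Multiplying the IC by (1−δ):
78 ≥ 129(1−δ^4) + 28δ^4, so 101·δ^4 ≥ 51 and δ^4 ≥ 51/101.
δ ≥ (51/101)^(1/4) ≈ 0.843.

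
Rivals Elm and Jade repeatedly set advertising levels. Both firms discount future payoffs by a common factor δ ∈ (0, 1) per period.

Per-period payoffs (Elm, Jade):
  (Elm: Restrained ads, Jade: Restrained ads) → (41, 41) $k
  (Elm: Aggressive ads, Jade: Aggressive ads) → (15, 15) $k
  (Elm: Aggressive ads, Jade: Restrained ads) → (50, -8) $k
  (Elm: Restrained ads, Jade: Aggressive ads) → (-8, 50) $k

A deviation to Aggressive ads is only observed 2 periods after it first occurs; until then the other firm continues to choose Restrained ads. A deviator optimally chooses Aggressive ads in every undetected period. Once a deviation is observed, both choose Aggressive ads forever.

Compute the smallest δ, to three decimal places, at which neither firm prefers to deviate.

0.507

A deviator earns 50 for 2 periods, then 15 forever; cooperating earns 41 forever. Multiplying the IC by (1−δ):
41 ≥ 50(1−δ^2) + 15δ^2, so 35·δ^2 ≥ 9 and δ^2 ≥ 9/35.
δ ≥ (9/35)^(1/2) ≈ 0.507.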